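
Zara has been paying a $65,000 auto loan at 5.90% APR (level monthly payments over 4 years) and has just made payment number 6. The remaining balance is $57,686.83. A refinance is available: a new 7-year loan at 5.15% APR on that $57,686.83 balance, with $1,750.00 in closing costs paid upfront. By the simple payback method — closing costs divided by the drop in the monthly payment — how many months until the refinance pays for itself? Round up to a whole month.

Current payment = 65,000 × 5.9%/12 / (1 − (1+0.0049167)^−48) = $1,523.55.
Refinanced payment = 57,686.83 × 0.0042917 / (1 − (1+0.0042917)^−84) = $819.41.
Monthly savings = $1,523.55 − $819.41 = $704.14.
Break-even = $1,750.00 / $704.14 = 2.49 → 3 months.

3 months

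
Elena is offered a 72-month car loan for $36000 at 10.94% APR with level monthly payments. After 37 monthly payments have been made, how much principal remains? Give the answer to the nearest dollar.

$20,421

With monthly rate i = 10.94%/12 = 0.0091167, the balance after k of n payments is P · [(1+i)^n − (1+i)^k] / [(1+i)^n − 1].
(1+0.0091167)^72 = 1.92211467 and (1+0.0091167)^37 = 1.39904288, so the balance is 36,000 × (1.92211467 − 1.39904288) / (1.92211467 − 1) = $20,421.09.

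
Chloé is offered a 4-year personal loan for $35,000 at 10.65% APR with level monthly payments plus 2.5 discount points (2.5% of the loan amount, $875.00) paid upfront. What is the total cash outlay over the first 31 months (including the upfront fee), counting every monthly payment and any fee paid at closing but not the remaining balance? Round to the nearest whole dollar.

$28,733

Monthly rate = 10.65%/12 = 0.0088750; payment = 35,000 × 0.0088750 / (1 − (1+0.0088750)^−48) = $898.66.
Total outlay = 31 × $898.66 + $875.00 = $28,733.46.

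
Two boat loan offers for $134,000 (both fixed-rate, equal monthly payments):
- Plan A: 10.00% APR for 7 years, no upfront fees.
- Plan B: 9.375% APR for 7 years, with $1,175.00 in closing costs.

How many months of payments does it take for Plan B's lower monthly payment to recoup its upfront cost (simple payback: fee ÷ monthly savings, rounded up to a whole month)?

28 months

Plan A: at 10.00% the monthly rate is 0.0083333, so the payment is 134,000 × 0.0083333 / (1 − 1.0083333^−84) = $2,224.56.
Plan B: monthly rate = 9.375%/12 = 0.0078125; payment = 134,000 × 0.0078125 / (1 − (1+0.0078125)^−84) = $2,181.53.
Monthly savings = $2,224.56 − $2,181.53 = $43.03.
Break-even = $1,175.00 / $43.03 = 27.31 → 28 months.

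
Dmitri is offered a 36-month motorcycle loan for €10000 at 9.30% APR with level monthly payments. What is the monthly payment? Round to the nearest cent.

At 9.30% the monthly rate is 0.0077500, so the payment is 10,000 × 0.0077500 / (1 − 1.0077500^−36) = €319.40.

€319.40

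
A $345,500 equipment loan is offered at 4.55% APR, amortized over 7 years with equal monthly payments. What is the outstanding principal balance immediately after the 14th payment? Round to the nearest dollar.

With monthly rate i = 4.55%/12 = 0.0037917, the balance after k of n payments is P · [(1+i)^n − (1+i)^k] / [(1+i)^n − 1].
(1+0.0037917)^84 = 1.37423567 and (1+0.0037917)^14 = 1.05441167, so the balance is 345,500 × (1.37423567 − 1.05441167) / (1.37423567 − 1) = $295,266.33.

$295,266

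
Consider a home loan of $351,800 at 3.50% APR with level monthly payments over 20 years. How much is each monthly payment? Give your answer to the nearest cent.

$2,040.30

At 3.50% the monthly rate is 0.0029167, so the payment is 351,800 × 0.0029167 / (1 − 1.0029167^−240) = $2,040.30.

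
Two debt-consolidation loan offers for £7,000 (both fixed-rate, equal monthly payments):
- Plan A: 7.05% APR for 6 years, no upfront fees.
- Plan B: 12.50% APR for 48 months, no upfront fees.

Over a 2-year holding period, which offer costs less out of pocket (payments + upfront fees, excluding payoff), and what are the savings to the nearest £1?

Plan A by £1,597

Plan A: at 7.05% the monthly rate is 0.0058750, so the payment is 7,000 × 0.0058750 / (1 − 1.0058750^−72) = £119.51.
Plan B: monthly rate = 12.5%/12 = 0.0104167; payment = 7,000 × 0.0104167 / (1 − (1+0.0104167)^−48) = £186.06.
Over 24 months: Plan A costs 24 × £119.51 = £2,868.24; Plan B costs 24 × £186.06 = £4,465.44.
Plan A is cheaper by £4,465.44 − £2,868.24 = £1,597.20.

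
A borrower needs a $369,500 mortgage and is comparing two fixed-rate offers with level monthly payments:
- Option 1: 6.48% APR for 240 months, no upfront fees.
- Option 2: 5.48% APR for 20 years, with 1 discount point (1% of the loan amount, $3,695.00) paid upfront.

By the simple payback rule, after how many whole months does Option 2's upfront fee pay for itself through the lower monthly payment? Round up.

Option 1: monthly rate = 6.48%/12 = 0.0054000; payment = 369,500 × 0.0054000 / (1 − (1+0.0054000)^−240) = $2,750.54.
Option 2: at 5.48% the monthly rate is 0.0045667, so the payment is 369,500 × 0.0045667 / (1 − 1.0045667^−240) = $2,537.57.
Monthly savings = $2,750.54 − $2,537.57 = $212.97.
Break-even = $3,695.00 / $212.97 = 17.35 → 18 months.

18 months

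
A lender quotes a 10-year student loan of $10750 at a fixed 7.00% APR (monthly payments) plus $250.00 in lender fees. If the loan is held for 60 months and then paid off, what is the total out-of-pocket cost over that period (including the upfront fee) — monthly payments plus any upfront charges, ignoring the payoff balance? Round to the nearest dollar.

Monthly rate = 7%/12 = 0.0058333; payment = 10,750 × 0.0058333 / (1 − (1+0.0058333)^−120) = $124.82.
Total outlay = 60 × $124.82 + $250.00 = $7,739.20.

$7,739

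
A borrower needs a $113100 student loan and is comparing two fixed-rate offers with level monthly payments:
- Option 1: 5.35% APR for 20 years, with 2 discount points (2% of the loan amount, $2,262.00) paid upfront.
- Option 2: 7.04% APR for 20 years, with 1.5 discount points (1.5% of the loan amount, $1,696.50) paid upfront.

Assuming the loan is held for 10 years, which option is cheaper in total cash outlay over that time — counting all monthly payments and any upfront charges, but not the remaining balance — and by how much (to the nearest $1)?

Option 1: at 5.35% the monthly rate is 0.0044583, so the payment is 113,100 × 0.0044583 / (1 − 1.0044583^−240) = $768.45.
Option 2: at 7.04% the monthly rate is 0.0058667, so the payment is 113,100 × 0.0058667 / (1 − 1.0058667^−240) = $879.58.
Over 120 months: Option 1 costs 120 × $768.45 + $2,262.00 = $94,476.00; Option 2 costs 120 × $879.58 + $1,696.50 = $107,246.10.
Option 1 is cheaper by $107,246.10 − $94,476.00 = $12,770.10.

Option 1 by $12,770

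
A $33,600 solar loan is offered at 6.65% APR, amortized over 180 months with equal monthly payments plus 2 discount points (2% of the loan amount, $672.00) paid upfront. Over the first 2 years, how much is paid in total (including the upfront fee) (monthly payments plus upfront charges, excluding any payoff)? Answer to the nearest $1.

$7,763

Monthly rate = 6.65%/12 = 0.0055417; payment = 33,600 × 0.0055417 / (1 − (1+0.0055417)^−180) = $295.47.
Total outlay = 24 × $295.47 + $672.00 = $7,763.28.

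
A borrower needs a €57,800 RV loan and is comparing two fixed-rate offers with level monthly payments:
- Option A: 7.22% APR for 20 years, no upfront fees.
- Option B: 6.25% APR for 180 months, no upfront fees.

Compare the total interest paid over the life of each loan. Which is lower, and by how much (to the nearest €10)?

Option B by €20,180

Option A: at 7.22% the monthly rate is 0.0060167, so the payment is 57,800 × 0.0060167 / (1 − 1.0060167^−240) = €455.79.
Total interest on Option A = 240 × €455.79 − €57,800 = €51,589.60.
Option B: monthly rate = 6.25%/12 = 0.0052083; payment = 57,800 × 0.0052083 / (1 − (1+0.0052083)^−180) = €495.59.
Total interest on Option B = 180 × €495.59 − €57,800 = €31,406.20.
Option B is lower by €20,183.40.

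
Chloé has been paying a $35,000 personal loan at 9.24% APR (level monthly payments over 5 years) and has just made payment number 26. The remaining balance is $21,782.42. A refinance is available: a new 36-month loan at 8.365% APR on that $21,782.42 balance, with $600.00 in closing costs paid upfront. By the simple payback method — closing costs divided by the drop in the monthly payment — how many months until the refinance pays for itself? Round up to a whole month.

14 months

Current payment = 35,000 × 9.24%/12 / (1 − (1+0.0077000)^−60) = $730.63.
Refinanced payment = 21,782.42 × 0.0069708 / (1 − (1+0.0069708)^−36) = $686.26.
Monthly savings = $730.63 − $686.26 = $44.37.
Break-even = $600.00 / $44.37 = 13.52 → 14 months.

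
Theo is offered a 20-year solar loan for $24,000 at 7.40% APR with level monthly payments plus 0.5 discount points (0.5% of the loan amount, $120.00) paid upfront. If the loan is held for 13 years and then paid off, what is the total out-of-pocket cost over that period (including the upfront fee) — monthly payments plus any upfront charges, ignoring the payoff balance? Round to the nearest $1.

$30,053

Monthly rate = 7.4%/12 = 0.0061667; payment = 24,000 × 0.0061667 / (1 − (1+0.0061667)^−240) = $191.88.
Total outlay = 156 × $191.88 + $120.00 = $30,053.28.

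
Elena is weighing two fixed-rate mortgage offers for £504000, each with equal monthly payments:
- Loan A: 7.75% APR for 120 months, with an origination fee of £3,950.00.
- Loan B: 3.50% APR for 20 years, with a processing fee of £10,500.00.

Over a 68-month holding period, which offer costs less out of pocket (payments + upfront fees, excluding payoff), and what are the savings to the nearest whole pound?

Loan B by £205,987

Loan A: at 7.75% the monthly rate is 0.0064583, so the payment is 504,000 × 0.0064583 / (1 − 1.0064583^−120) = £6,048.54.
Loan B: monthly rate = 3.5%/12 = 0.0029167; payment = 504,000 × 0.0029167 / (1 − (1+0.0029167)^−240) = £2,923.00.
Over 68 months: Loan A costs 68 × £6,048.54 + £3,950.00 = £415,250.72; Loan B costs 68 × £2,923.00 + £10,500.00 = £209,264.00.
Loan B is cheaper by £415,250.72 − £209,264.00 = £205,986.72.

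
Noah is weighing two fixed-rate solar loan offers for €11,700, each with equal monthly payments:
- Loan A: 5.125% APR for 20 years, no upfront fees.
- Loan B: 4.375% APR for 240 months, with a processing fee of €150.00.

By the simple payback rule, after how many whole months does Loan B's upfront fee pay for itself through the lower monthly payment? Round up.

Loan A: at 5.125% the monthly rate is 0.0042708, so the payment is 11,700 × 0.0042708 / (1 − 1.0042708^−240) = €78.03.
Loan B: monthly rate = 4.375%/12 = 0.0036458; payment = 11,700 × 0.0036458 / (1 − (1+0.0036458)^−240) = €73.23.
Monthly savings = €78.03 − €73.23 = €4.80.
Break-even = €150.00 / €4.80 = 31.25 → 32 months.

32 months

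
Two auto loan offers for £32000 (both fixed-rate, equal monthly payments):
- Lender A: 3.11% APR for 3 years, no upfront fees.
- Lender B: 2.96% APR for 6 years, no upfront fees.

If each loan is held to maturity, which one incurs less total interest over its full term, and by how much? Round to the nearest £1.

Lender A by £1,408

Lender A: at 3.11% the monthly rate is 0.0025917, so the payment is 32,000 × 0.0025917 / (1 − 1.0025917^−36) = £932.15.
Total interest on Lender A = 36 × £932.15 − £32,000 = £1,557.40.
Lender B: monthly rate = 2.96%/12 = 0.0024667; payment = 32,000 × 0.0024667 / (1 − (1+0.0024667)^−72) = £485.63.
Total interest on Lender B = 72 × £485.63 − £32,000 = £2,965.36.
Lender A is lower by £1,407.96.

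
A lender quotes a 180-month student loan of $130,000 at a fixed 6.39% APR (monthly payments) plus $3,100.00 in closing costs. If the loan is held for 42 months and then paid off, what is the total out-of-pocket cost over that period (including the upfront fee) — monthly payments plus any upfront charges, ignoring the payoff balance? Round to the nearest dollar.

$50,333

At 6.39% the monthly rate is 0.0053250, so the payment is 130,000 × 0.0053250 / (1 − 1.0053250^−180) = $1,124.59.
Total outlay = 42 × $1,124.59 + $3,100.00 = $50,332.78.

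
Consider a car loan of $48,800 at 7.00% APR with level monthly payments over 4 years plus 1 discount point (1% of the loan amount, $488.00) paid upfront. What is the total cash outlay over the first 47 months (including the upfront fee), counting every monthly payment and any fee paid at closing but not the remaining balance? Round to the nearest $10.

At 7.00% the monthly rate is 0.0058333, so the payment is 48,800 × 0.0058333 / (1 − 1.0058333^−48) = $1,168.58.
Total outlay = 47 × $1,168.58 + $488.00 = $55,411.26.

$55,410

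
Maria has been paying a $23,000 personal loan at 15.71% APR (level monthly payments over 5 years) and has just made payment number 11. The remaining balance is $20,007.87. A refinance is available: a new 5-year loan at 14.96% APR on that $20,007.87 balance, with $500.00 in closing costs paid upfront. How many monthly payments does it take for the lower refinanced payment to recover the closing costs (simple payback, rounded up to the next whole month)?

7 months

Current payment = 23,000 × 15.71%/12 / (1 − (1+0.0130917)^−60) = $555.78.
Refinanced payment = 20,007.87 × 0.0124667 / (1 − (1+0.0124667)^−60) = $475.57.
Monthly savings = $555.78 − $475.57 = $80.21.
Break-even = $500.00 / $80.21 = 6.23 → 7 months.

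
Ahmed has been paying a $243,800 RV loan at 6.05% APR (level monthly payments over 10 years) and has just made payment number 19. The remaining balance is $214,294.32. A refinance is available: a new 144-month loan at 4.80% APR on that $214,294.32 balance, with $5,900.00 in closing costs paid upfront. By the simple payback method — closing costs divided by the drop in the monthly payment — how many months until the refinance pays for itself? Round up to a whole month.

8 months

Current payment = 243,800 × 6.05%/12 / (1 − (1+0.0050417)^−120) = $2,712.81.
Refinanced payment = 214,294.32 × 0.0040000 / (1 − (1+0.0040000)^−144) = $1,960.56.
Monthly savings = $2,712.81 − $1,960.56 = $752.25.
Break-even = $5,900.00 / $752.25 = 7.84 → 8 months.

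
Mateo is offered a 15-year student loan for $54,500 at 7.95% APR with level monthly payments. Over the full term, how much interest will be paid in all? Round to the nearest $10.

$38,970

At 7.95% the monthly rate is 0.0066250, so the payment is 54,500 × 0.0066250 / (1 − 1.0066250^−180) = $519.26.
Total paid = 180 × $519.26 = $93,466.80; interest = $93,466.80 − $54,500 = $38,966.80.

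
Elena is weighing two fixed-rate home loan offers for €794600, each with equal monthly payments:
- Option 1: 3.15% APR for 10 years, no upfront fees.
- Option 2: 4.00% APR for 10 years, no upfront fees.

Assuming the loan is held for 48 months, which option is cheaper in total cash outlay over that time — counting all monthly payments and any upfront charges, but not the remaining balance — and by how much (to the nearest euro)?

Option 1: at 3.15% the monthly rate is 0.0026250, so the payment is 794,600 × 0.0026250 / (1 − 1.0026250^−120) = €7,727.86.
Option 2: at 4.00% the monthly rate is 0.0033333, so the payment is 794,600 × 0.0033333 / (1 − 1.0033333^−120) = €8,044.94.
Over 48 months: Option 1 costs 48 × €7,727.86 = €370,937.28; Option 2 costs 48 × €8,044.94 = €386,157.12.
Option 1 is cheaper by €386,157.12 − €370,937.28 = €15,219.84.

Option 1 by €15,220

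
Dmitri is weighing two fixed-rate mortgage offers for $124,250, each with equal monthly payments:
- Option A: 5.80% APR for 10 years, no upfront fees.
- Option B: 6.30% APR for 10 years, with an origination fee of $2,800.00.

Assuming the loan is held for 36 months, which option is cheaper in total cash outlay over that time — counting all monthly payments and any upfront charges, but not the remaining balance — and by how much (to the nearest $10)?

Option A by $3,920

Option A: at 5.80% the monthly rate is 0.0048333, so the payment is 124,250 × 0.0048333 / (1 − 1.0048333^−120) = $1,366.98.
Option B: at 6.30% the monthly rate is 0.0052500, so the payment is 124,250 × 0.0052500 / (1 − 1.0052500^−120) = $1,398.22.
Over 36 months: Option A costs 36 × $1,366.98 = $49,211.28; Option B costs 36 × $1,398.22 + $2,800.00 = $53,135.92.
Option A is cheaper by $53,135.92 − $49,211.28 = $3,924.64.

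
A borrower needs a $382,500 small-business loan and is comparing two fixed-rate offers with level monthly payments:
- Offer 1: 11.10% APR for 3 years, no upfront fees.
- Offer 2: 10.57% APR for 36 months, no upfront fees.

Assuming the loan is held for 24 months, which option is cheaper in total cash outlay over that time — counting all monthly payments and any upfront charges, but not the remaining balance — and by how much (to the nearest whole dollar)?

Offer 2 by $2,301

Offer 1: at 11.10% the monthly rate is 0.0092500, so the payment is 382,500 × 0.0092500 / (1 − 1.0092500^−36) = $12,540.68.
Offer 2: at 10.57% the monthly rate is 0.0088083, so the payment is 382,500 × 0.0088083 / (1 − 1.0088083^−36) = $12,444.81.
Over 24 months: Offer 1 costs 24 × $12,540.68 = $300,976.32; Offer 2 costs 24 × $12,444.81 = $298,675.44.
Offer 2 is cheaper by $300,976.32 − $298,675.44 = $2,300.88.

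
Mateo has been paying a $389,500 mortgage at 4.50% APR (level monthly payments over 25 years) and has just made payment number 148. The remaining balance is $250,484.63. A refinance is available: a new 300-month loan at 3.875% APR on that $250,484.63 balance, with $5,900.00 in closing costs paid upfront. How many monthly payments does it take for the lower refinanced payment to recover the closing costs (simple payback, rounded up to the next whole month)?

7 months

Current payment = 389,500 × 4.5%/12 / (1 − (1+0.0037500)^−300) = $2,164.97.
Refinanced payment = 250,484.63 × 0.0032292 / (1 − (1+0.0032292)^−300) = $1,304.92.
Monthly savings = $2,164.97 − $1,304.92 = $860.05.
Break-even = $5,900.00 / $860.05 = 6.86 → 7 months.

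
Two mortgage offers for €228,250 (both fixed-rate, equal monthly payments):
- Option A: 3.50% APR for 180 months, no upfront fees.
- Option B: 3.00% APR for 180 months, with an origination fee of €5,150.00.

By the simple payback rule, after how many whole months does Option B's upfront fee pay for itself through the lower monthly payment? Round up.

Option A: at 3.50% the monthly rate is 0.0029167, so the payment is 228,250 × 0.0029167 / (1 − 1.0029167^−180) = €1,631.72.
Option B: monthly rate = 3%/12 = 0.0025000; payment = 228,250 × 0.0025000 / (1 − (1+0.0025000)^−180) = €1,576.25.
Monthly savings = €1,631.72 − €1,576.25 = €55.47.
Break-even = €5,150.00 / €55.47 = 92.84 → 93 months.

93 months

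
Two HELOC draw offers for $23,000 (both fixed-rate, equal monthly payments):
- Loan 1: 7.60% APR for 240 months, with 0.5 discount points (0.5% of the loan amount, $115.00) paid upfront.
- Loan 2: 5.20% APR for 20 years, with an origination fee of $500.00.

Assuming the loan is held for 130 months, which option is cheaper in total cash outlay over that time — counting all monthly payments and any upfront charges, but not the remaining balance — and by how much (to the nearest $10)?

Loan 1: monthly rate = 7.6%/12 = 0.0063333; payment = 23,000 × 0.0063333 / (1 − (1+0.0063333)^−240) = $186.70.
Loan 2: monthly rate = 5.2%/12 = 0.0043333; payment = 23,000 × 0.0043333 / (1 − (1+0.0043333)^−240) = $154.34.
Over 130 months: Loan 1 costs 130 × $186.70 + $115.00 = $24,386.00; Loan 2 costs 130 × $154.34 + $500.00 = $20,564.20.
Loan 2 is cheaper by $24,386.00 − $20,564.20 = $3,821.80.

Loan 2 by $3,820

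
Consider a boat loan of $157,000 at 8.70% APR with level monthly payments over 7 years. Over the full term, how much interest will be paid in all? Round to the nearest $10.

At 8.70% the monthly rate is 0.0072500, so the payment is 157,000 × 0.0072500 / (1 − 1.0072500^−84) = $2,502.15.
Total paid = 84 × $2,502.15 = $210,180.60; interest = $210,180.60 − $157,000 = $53,180.60.

$53,180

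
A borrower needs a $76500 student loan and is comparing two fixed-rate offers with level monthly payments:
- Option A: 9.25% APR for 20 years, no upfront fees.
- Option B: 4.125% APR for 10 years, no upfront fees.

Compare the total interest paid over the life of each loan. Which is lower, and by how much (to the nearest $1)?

Option B by $74,664

Option A: monthly rate = 9.25%/12 = 0.0077083; payment = 76,500 × 0.0077083 / (1 − (1+0.0077083)^−240) = $700.64.
Total interest on Option A = 240 × $700.64 − $76,500 = $91,653.60.
Option B: at 4.125% the monthly rate is 0.0034375, so the payment is 76,500 × 0.0034375 / (1 − 1.0034375^−120) = $779.08.
Total interest on Option B = 120 × $779.08 − $76,500 = $16,989.60.
Option B is lower by $74,664.00.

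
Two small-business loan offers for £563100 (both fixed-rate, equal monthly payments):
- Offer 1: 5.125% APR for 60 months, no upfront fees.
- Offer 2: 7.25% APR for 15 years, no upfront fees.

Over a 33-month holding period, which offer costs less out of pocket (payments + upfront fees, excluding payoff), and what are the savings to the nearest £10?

Offer 2 by £182,110

Offer 1: monthly rate = 5.125%/12 = 0.0042708; payment = 563,100 × 0.0042708 / (1 − (1+0.0042708)^−60) = £10,658.67.
Offer 2: monthly rate = 7.25%/12 = 0.0060417; payment = 563,100 × 0.0060417 / (1 − (1+0.0060417)^−180) = £5,140.33.
Over 33 months: Offer 1 costs 33 × £10,658.67 = £351,736.11; Offer 2 costs 33 × £5,140.33 = £169,630.89.
Offer 2 is cheaper by £351,736.11 − £169,630.89 = £182,105.22.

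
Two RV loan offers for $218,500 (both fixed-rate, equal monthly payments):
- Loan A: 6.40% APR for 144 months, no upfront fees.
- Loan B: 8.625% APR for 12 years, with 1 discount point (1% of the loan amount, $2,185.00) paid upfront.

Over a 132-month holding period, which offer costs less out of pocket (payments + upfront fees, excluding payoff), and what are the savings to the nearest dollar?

Loan A by $36,893

Loan A: monthly rate = 6.4%/12 = 0.0053333; payment = 218,500 × 0.0053333 / (1 − (1+0.0053333)^−144) = $2,177.74.
Loan B: at 8.625% the monthly rate is 0.0071875, so the payment is 218,500 × 0.0071875 / (1 − 1.0071875^−144) = $2,440.68.
Over 132 months: Loan A costs 132 × $2,177.74 = $287,461.68; Loan B costs 132 × $2,440.68 + $2,185.00 = $324,354.76.
Loan A is cheaper by $324,354.76 − $287,461.68 = $36,893.08.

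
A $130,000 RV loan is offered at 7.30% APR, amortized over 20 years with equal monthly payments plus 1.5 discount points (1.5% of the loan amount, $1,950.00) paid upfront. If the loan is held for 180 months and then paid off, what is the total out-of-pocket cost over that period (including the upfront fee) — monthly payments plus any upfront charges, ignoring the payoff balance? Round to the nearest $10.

$187,610

At 7.30% the monthly rate is 0.0060833, so the payment is 130,000 × 0.0060833 / (1 − 1.0060833^−240) = $1,031.43.
Total outlay = 180 × $1,031.43 + $1,950.00 = $187,607.40.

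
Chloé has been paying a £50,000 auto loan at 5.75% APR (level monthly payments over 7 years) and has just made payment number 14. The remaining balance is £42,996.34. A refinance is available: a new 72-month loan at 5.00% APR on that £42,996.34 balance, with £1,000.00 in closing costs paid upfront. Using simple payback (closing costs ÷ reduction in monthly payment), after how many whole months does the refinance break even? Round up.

32 months

Current payment = 50,000 × 5.75%/12 / (1 − (1+0.0047917)^−84) = £724.45.
Refinanced payment = 42,996.34 × 0.0041667 / (1 − (1+0.0041667)^−72) = £692.45.
Monthly savings = £724.45 − £692.45 = £32.00.
Break-even = £1,000.00 / £32.00 = 31.25 → 32 months.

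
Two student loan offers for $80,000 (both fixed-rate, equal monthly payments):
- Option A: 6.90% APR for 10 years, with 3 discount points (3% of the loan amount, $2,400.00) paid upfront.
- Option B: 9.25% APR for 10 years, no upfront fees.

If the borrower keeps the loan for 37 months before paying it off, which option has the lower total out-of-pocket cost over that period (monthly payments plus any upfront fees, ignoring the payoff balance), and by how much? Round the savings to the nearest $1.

Option A by $1,282

Option A: at 6.90% the monthly rate is 0.0057500, so the payment is 80,000 × 0.0057500 / (1 − 1.0057500^−120) = $924.75.
Option B: at 9.25% the monthly rate is 0.0077083, so the payment is 80,000 × 0.0077083 / (1 − 1.0077083^−120) = $1,024.26.
Over 37 months: Option A costs 37 × $924.75 + $2,400.00 = $36,615.75; Option B costs 37 × $1,024.26 = $37,897.62.
Option A is cheaper by $37,897.62 − $36,615.75 = $1,281.87.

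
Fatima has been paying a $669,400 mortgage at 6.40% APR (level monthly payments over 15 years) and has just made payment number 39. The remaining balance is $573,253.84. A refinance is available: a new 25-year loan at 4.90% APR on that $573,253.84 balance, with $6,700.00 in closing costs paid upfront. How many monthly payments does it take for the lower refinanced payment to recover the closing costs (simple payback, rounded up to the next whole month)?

3 months

Current payment = 669,400 × 6.4%/12 / (1 − (1+0.0053333)^−180) = $5,794.46.
Refinanced payment = 573,253.84 × 0.0040833 / (1 − (1+0.0040833)^−300) = $3,317.87.
Monthly savings = $5,794.46 − $3,317.87 = $2,476.59.
Break-even = $6,700.00 / $2,476.59 = 2.71 → 3 months.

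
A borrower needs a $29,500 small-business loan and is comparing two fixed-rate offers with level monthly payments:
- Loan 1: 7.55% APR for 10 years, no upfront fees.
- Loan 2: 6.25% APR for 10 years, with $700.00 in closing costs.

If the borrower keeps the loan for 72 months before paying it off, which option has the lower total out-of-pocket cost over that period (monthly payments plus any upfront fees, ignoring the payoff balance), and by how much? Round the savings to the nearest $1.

Loan 2 by $719

Loan 1: at 7.55% the monthly rate is 0.0062917, so the payment is 29,500 × 0.0062917 / (1 − 1.0062917^−120) = $350.94.
Loan 2: at 6.25% the monthly rate is 0.0052083, so the payment is 29,500 × 0.0052083 / (1 − 1.0052083^−120) = $331.23.
Over 72 months: Loan 1 costs 72 × $350.94 = $25,267.68; Loan 2 costs 72 × $331.23 + $700.00 = $24,548.56.
Loan 2 is cheaper by $25,267.68 − $24,548.56 = $719.12.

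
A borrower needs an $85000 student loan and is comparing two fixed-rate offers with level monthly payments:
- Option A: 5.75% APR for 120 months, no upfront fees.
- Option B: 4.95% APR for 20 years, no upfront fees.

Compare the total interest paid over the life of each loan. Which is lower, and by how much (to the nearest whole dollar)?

Option A by $22,104

Option A: at 5.75% the monthly rate is 0.0047917, so the payment is 85,000 × 0.0047917 / (1 − 1.0047917^−120) = $933.04.
Total interest on Option A = 120 × $933.04 − $85,000 = $26,964.80.
Option B: monthly rate = 4.95%/12 = 0.0041250; payment = 85,000 × 0.0041250 / (1 − (1+0.0041250)^−240) = $558.62.
Total interest on Option B = 240 × $558.62 − $85,000 = $49,068.80.
Option A is lower by $22,104.00.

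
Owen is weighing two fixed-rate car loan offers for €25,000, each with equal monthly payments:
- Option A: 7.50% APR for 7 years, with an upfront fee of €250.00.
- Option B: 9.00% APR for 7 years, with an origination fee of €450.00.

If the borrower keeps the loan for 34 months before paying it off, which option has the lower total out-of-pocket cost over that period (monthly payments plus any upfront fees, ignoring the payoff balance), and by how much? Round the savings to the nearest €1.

Option A: at 7.50% the monthly rate is 0.0062500, so the payment is 25,000 × 0.0062500 / (1 − 1.0062500^−84) = €383.46.
Option B: at 9.00% the monthly rate is 0.0075000, so the payment is 25,000 × 0.0075000 / (1 − 1.0075000^−84) = €402.23.
Over 34 months: Option A costs 34 × €383.46 + €250.00 = €13,287.64; Option B costs 34 × €402.23 + €450.00 = €14,125.82.
Option A is cheaper by €14,125.82 − €13,287.64 = €838.18.

Option A by €838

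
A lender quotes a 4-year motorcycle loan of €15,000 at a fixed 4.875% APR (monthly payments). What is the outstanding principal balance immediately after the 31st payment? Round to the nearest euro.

€5,649

With monthly rate i = 4.875%/12 = 0.0040625, the balance after k of n payments is P · [(1+i)^n − (1+i)^k] / [(1+i)^n − 1].
(1+0.0040625)^48 = 1.21483100 and (1+0.0040625)^31 = 1.13392195, so the balance is 15,000 × (1.21483100 − 1.13392195) / (1.21483100 − 1) = €5,649.26.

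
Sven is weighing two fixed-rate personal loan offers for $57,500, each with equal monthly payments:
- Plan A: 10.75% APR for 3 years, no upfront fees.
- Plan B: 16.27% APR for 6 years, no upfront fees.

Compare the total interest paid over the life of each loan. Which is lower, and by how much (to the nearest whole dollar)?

Plan A by $22,896

Plan A: monthly rate = 10.75%/12 = 0.0089583; payment = 57,500 × 0.0089583 / (1 − (1+0.0089583)^−36) = $1,875.68.
Total interest on Plan A = 36 × $1,875.68 − $57,500 = $10,024.48.
Plan B: at 16.27% the monthly rate is 0.0135583, so the payment is 57,500 × 0.0135583 / (1 − 1.0135583^−72) = $1,255.84.
Total interest on Plan B = 72 × $1,255.84 − $57,500 = $32,920.48.
Plan A is lower by $22,896.00.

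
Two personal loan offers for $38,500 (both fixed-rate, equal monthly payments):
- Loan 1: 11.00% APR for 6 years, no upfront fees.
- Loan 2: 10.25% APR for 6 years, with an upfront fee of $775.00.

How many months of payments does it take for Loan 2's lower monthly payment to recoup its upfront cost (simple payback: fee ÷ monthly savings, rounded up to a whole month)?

Loan 1: at 11.00% the monthly rate is 0.0091667, so the payment is 38,500 × 0.0091667 / (1 − 1.0091667^−72) = $732.81.
Loan 2: at 10.25% the monthly rate is 0.0085417, so the payment is 38,500 × 0.0085417 / (1 − 1.0085417^−72) = $718.11.
Monthly savings = $732.81 − $718.11 = $14.70.
Break-even = $775.00 / $14.70 = 52.72 → 53 months.

53 months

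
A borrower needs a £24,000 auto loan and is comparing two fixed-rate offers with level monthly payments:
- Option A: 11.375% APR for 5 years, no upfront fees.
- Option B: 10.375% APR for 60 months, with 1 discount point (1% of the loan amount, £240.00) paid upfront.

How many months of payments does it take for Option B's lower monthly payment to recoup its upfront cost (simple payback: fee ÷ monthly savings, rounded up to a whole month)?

21 months

Option A: monthly rate = 11.375%/12 = 0.0094792; payment = 24,000 × 0.0094792 / (1 − (1+0.0094792)^−60) = £526.32.
Option B: at 10.375% the monthly rate is 0.0086458, so the payment is 24,000 × 0.0086458 / (1 − 1.0086458^−60) = £514.37.
Monthly savings = £526.32 − £514.37 = £11.95.
Break-even = £240.00 / £11.95 = 20.08 → 21 months.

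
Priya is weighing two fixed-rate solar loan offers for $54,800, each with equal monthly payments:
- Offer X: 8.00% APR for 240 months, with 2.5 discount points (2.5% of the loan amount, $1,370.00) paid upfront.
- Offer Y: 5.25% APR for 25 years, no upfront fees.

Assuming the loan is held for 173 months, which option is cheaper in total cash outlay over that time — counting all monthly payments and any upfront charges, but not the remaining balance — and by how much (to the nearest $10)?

Offer Y by $23,860

Offer X: at 8.00% the monthly rate is 0.0066667, so the payment is 54,800 × 0.0066667 / (1 − 1.0066667^−240) = $458.37.
Offer Y: monthly rate = 5.25%/12 = 0.0043750; payment = 54,800 × 0.0043750 / (1 − (1+0.0043750)^−300) = $328.39.
Over 173 months: Offer X costs 173 × $458.37 + $1,370.00 = $80,668.01; Offer Y costs 173 × $328.39 = $56,811.47.
Offer Y is cheaper by $80,668.01 − $56,811.47 = $23,856.54.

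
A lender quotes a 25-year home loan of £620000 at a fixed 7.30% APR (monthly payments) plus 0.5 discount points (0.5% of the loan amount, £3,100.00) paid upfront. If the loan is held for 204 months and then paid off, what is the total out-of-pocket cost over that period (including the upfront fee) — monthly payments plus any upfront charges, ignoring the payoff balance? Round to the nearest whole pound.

Monthly rate = 7.3%/12 = 0.0060833; payment = 620,000 × 0.0060833 / (1 − (1+0.0060833)^−300) = £4,501.39.
Total outlay = 204 × £4,501.39 + £3,100.00 = £921,383.56.

£921,384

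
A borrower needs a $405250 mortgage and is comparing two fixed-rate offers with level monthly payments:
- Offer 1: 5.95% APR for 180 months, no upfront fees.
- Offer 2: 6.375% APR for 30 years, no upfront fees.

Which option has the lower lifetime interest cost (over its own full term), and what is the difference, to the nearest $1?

Offer 1 by $296,581

Offer 1: monthly rate = 5.95%/12 = 0.0049583; payment = 405,250 × 0.0049583 / (1 − (1+0.0049583)^−180) = $3,408.79.
Total interest on Offer 1 = 180 × $3,408.79 − $405,250 = $208,332.20.
Offer 2: monthly rate = 6.375%/12 = 0.0053125; payment = 405,250 × 0.0053125 / (1 − (1+0.0053125)^−360) = $2,528.23.
Total interest on Offer 2 = 360 × $2,528.23 − $405,250 = $504,912.80.
Offer 1 is lower by $296,580.60.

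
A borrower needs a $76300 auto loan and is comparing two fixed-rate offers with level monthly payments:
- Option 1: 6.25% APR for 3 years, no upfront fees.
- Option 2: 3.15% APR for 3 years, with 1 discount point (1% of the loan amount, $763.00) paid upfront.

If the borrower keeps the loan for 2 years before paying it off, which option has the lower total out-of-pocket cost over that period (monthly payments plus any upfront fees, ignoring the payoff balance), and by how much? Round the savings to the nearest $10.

Option 1: at 6.25% the monthly rate is 0.0052083, so the payment is 76,300 × 0.0052083 / (1 − 1.0052083^−36) = $2,329.85.
Option 2: at 3.15% the monthly rate is 0.0026250, so the payment is 76,300 × 0.0026250 / (1 − 1.0026250^−36) = $2,223.94.
Over 24 months: Option 1 costs 24 × $2,329.85 = $55,916.40; Option 2 costs 24 × $2,223.94 + $763.00 = $54,137.56.
Option 2 is cheaper by $55,916.40 − $54,137.56 = $1,778.84.

Option 2 by $1,780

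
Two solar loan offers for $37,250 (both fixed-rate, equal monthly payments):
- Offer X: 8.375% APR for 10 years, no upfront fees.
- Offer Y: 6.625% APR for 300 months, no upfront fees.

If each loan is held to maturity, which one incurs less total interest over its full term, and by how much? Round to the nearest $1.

Offer X: at 8.375% the monthly rate is 0.0069792, so the payment is 37,250 × 0.0069792 / (1 − 1.0069792^−120) = $459.36.
Total interest on Offer X = 120 × $459.36 − $37,250 = $17,873.20.
Offer Y: at 6.625% the monthly rate is 0.0055208, so the payment is 37,250 × 0.0055208 / (1 − 1.0055208^−300) = $254.43.
Total interest on Offer Y = 300 × $254.43 − $37,250 = $39,079.00.
Offer X is lower by $21,205.80.

Offer X by $21,206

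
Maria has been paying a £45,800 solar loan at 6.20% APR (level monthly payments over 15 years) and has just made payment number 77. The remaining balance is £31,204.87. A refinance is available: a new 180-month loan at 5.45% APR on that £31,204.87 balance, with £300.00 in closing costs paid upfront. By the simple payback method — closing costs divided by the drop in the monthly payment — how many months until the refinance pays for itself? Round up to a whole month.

Current payment = 45,800 × 6.2%/12 / (1 − (1+0.0051667)^−180) = £391.45.
Refinanced payment = 31,204.87 × 0.0045417 / (1 − (1+0.0045417)^−180) = £254.14.
Monthly savings = £391.45 − £254.14 = £137.31.
Break-even = £300.00 / £137.31 = 2.18 → 3 months.

3 months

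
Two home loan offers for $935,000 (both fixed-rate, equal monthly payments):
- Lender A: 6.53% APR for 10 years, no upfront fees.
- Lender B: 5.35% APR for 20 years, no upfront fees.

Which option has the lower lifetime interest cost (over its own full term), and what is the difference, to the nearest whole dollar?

Lender A by $248,948

Lender A: monthly rate = 6.53%/12 = 0.0054417; payment = 935,000 × 0.0054417 / (1 − (1+0.0054417)^−120) = $10,631.01.
Total interest on Lender A = 120 × $10,631.01 − $935,000 = $340,721.20.
Lender B: monthly rate = 5.35%/12 = 0.0044583; payment = 935,000 × 0.0044583 / (1 − (1+0.0044583)^−240) = $6,352.79.
Total interest on Lender B = 240 × $6,352.79 − $935,000 = $589,669.60.
Lender A is lower by $248,948.40.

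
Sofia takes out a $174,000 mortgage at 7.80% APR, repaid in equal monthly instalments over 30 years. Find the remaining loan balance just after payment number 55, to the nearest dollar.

With monthly rate i = 7.8%/12 = 0.0065000, the balance after k of n payments is P · [(1+i)^n − (1+i)^k] / [(1+i)^n − 1].
(1+0.0065000)^360 = 10.30292458 and (1+0.0065000)^55 = 1.42809749, so the balance is 174,000 × (10.30292458 − 1.42809749) / (10.30292458 − 1) = $165,992.95.

$165,993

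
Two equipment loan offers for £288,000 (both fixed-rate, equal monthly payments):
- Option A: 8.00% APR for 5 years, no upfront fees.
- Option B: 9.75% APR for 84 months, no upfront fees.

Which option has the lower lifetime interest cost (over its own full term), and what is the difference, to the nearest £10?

Option A: monthly rate = 8%/12 = 0.0066667; payment = 288,000 × 0.0066667 / (1 − (1+0.0066667)^−60) = £5,839.60.
Total interest on Option A = 60 × £5,839.60 − £288,000 = £62,376.00.
Option B: at 9.75% the monthly rate is 0.0081250, so the payment is 288,000 × 0.0081250 / (1 − 1.0081250^−84) = £4,744.02.
Total interest on Option B = 84 × £4,744.02 − £288,000 = £110,497.68.
Option A is lower by £48,121.68.

Option A by £48,120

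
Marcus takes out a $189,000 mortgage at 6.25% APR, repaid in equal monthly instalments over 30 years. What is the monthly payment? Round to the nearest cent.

$1,163.71

Monthly rate = 6.25%/12 = 0.0052083; payment = 189,000 × 0.0052083 / (1 − (1+0.0052083)^−360) = $1,163.71.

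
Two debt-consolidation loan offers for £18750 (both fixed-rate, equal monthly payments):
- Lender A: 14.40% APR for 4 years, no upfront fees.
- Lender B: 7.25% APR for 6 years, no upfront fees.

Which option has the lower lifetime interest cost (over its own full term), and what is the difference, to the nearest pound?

Lender B by £1,596

Lender A: at 14.40% the monthly rate is 0.0120000, so the payment is 18,750 × 0.0120000 / (1 − 1.0120000^−48) = £516.14.
Total interest on Lender A = 48 × £516.14 − £18,750 = £6,024.72.
Lender B: monthly rate = 7.25%/12 = 0.0060417; payment = 18,750 × 0.0060417 / (1 − (1+0.0060417)^−72) = £321.92.
Total interest on Lender B = 72 × £321.92 − £18,750 = £4,428.24.
Lender B is lower by £1,596.48.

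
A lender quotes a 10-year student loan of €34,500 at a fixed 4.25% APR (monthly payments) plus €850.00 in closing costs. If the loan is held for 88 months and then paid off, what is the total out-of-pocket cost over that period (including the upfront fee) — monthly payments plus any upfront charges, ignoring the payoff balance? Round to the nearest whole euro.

Monthly rate = 4.25%/12 = 0.0035417; payment = 34,500 × 0.0035417 / (1 − (1+0.0035417)^−120) = €353.41.
Total outlay = 88 × €353.41 + €850.00 = €31,950.08.

€31,950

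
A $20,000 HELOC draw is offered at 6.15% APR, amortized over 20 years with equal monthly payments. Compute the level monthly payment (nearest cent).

$145.02

Monthly rate = 6.15%/12 = 0.0051250; payment = 20,000 × 0.0051250 / (1 − (1+0.0051250)^−240) = $145.02.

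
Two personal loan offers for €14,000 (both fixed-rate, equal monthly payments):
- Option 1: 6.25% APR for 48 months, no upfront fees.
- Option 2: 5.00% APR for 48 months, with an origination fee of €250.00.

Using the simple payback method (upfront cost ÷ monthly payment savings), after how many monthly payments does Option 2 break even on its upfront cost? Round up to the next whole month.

32 months

Option 1: monthly rate = 6.25%/12 = 0.0052083; payment = 14,000 × 0.0052083 / (1 − (1+0.0052083)^−48) = €330.40.
Option 2: monthly rate = 5%/12 = 0.0041667; payment = 14,000 × 0.0041667 / (1 − (1+0.0041667)^−48) = €322.41.
Monthly savings = €330.40 − €322.41 = €7.99.
Break-even = €250.00 / €7.99 = 31.29 → 32 months.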